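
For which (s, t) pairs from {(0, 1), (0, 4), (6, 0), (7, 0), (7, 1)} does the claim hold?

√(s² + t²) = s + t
Testing each pair:
(0, 1): LHS = 1, RHS = 1 → holds
(0, 4): LHS = 4, RHS = 4 → holds
(6, 0): LHS = 6, RHS = 6 → holds
(7, 0): LHS = 7, RHS = 7 → holds
(7, 1): LHS = 5·√(2) ≈ 7.071, RHS = 8 → fails

4 of 5 pairs satisfy the claim.

Answer: (0, 1), (0, 4), (6, 0), (7, 0)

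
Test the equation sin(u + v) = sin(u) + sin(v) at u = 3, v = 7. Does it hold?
Fails

Substituting u = 3, v = 7:

LHS = sin(3 + 7) = sin(10) ≈ -0.544
RHS = sin(3) + sin(7) ≈ 0.7981

LHS ≠ RHS, so the equation does not hold at this point.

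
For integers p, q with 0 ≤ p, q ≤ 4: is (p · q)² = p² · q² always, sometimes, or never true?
The identity holds for every pair in the range. For instance at (p, q) = (0, 0): both sides equal 0.

Answer: Always true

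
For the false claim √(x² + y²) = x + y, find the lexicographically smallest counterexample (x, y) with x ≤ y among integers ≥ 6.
(x, y) = (6, 6)

Substituting (6, 6) into the claim:
LHS = √(6² + 6²) = 6·√(2) ≈ 8.485
RHS = 6 + 6 = 12

Since LHS ≠ RHS, this pair disproves the claim, and no lexicographically smaller pair (x ≤ y, integers ≥ 6) does.

For instance (7, 12) is also a counterexample (LHS = √(193) ≈ 13.89, RHS = 19), but it's lexicographically larger.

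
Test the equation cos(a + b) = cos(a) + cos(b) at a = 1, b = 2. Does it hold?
Fails

Substituting a = 1, b = 2:

LHS = cos(1 + 2) = cos(3) ≈ -0.99
RHS = cos(1) + cos(2) ≈ 0.1242

LHS ≠ RHS, so the equation does not hold at this point.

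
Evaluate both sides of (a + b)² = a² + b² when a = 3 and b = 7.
LHS = (3 + 7)² = 100
RHS = 3² + 7² = 58

LHS ≠ RHS, so the equation does not hold here.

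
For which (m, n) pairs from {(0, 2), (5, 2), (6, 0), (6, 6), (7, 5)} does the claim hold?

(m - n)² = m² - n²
(6, 0), (6, 6)

Testing each pair:
(0, 2): LHS = 4, RHS = -4 → fails
(5, 2): LHS = 9, RHS = 21 → fails
(6, 0): LHS = 36, RHS = 36 → holds
(6, 6): LHS = 0, RHS = 0 → holds
(7, 5): LHS = 4, RHS = 24 → fails

2 of 5 pairs satisfy the claim.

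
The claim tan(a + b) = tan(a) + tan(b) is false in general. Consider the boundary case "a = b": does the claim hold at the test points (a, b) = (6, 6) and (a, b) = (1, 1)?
At (6, 6): LHS = tan(12) ≈ -0.6359 ≠ RHS = 2·tan(6) ≈ -0.582
At (1, 1): LHS = tan(2) ≈ -2.185 ≠ RHS = 2·tan(1) ≈ 3.115

Answer: No, fails at both test points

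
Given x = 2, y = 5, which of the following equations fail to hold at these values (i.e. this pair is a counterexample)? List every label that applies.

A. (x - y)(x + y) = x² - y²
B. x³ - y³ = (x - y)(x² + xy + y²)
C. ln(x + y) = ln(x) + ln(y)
Evaluating each claim at the given values:
A. LHS = -21, RHS = -21 → holds here (LHS = RHS)
B. LHS = -117, RHS = -117 → holds here (LHS = RHS)
C. LHS = ln(7) ≈ 1.946, RHS = ln(2) + ln(5) ≈ 2.303 → fails here (LHS ≠ RHS)

Answer: C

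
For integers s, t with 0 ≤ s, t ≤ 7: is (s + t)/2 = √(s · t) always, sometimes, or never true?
Sometimes true

It holds at (s, t) = (7, 7) (both sides equal 7), but fails at (s, t) = (1, 2) (LHS = 3/2, RHS = √(2) ≈ 1.414).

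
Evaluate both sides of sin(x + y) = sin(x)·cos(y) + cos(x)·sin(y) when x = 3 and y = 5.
LHS = sin(3 + 5) = sin(8) ≈ 0.9894
RHS = sin(3)·cos(5) + cos(3)·sin(5) = sin(3)·cos(5) + sin(5)·cos(3) ≈ 0.9894

LHS = RHS: the two sides agree.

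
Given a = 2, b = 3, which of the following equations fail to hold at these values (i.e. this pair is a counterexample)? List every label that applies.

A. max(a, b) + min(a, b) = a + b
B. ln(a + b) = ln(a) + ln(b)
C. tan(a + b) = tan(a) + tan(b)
Evaluating each claim at the given values:
A. LHS = 5, RHS = 5 → holds here (LHS = RHS)
B. LHS = ln(5) ≈ 1.609, RHS = ln(2) + ln(3) ≈ 1.792 → fails here (LHS ≠ RHS)
C. LHS = tan(5) ≈ -3.381, RHS = tan(2) + tan(3) ≈ -2.328 → fails here (LHS ≠ RHS)

Answer: B, C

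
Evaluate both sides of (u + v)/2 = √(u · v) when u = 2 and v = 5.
LHS = (2 + 5)/2 = 7/2
RHS = √(2 · 5) = √(10) ≈ 3.162

LHS ≠ RHS (they differ by about 0.3377), so the equation does not hold here.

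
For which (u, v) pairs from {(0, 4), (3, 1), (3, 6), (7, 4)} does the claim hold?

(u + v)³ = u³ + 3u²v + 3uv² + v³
All pairs

Testing each pair:
(0, 4): LHS = 64, RHS = 64 → holds
(3, 1): LHS = 64, RHS = 64 → holds
(3, 6): LHS = 729, RHS = 729 → holds
(7, 4): LHS = 1331, RHS = 1331 → holds

Every pair satisfies the claim.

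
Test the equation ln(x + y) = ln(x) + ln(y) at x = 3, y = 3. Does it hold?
Substituting x = 3, y = 3:

LHS = ln(3 + 3) = ln(6) ≈ 1.792
RHS = ln(3) + ln(3) = 2·ln(3) ≈ 2.197

LHS ≠ RHS, so the equation does not hold at this point.

Answer: Fails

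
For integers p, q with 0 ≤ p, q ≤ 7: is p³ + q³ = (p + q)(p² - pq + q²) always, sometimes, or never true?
Always true

The identity holds for every pair in the range. For instance at (p, q) = (2, 2): both sides equal 16.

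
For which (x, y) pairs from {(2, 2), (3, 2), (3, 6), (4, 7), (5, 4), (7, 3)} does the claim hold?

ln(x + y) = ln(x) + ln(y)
(2, 2)

Testing each pair:
(2, 2): LHS = ln(4) ≈ 1.386, RHS = 2·ln(2) ≈ 1.386 → holds
(3, 2): LHS = ln(5) ≈ 1.609, RHS = ln(2) + ln(3) ≈ 1.792 → fails
(3, 6): LHS = ln(9) ≈ 2.197, RHS = ln(3) + ln(6) ≈ 2.89 → fails
(4, 7): LHS = ln(11) ≈ 2.398, RHS = ln(4) + ln(7) ≈ 3.332 → fails
(5, 4): LHS = ln(9) ≈ 2.197, RHS = ln(4) + ln(5) ≈ 2.996 → fails
(7, 3): LHS = ln(10) ≈ 2.303, RHS = ln(3) + ln(7) ≈ 3.045 → fails

1 of 6 pairs satisfies the claim.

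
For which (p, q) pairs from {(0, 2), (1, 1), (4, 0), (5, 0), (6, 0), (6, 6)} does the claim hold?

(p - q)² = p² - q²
(1, 1), (4, 0), (5, 0), (6, 0), (6, 6)

Testing each pair:
(0, 2): LHS = 4, RHS = -4 → fails
(1, 1): LHS = 0, RHS = 0 → holds
(4, 0): LHS = 16, RHS = 16 → holds
(5, 0): LHS = 25, RHS = 25 → holds
(6, 0): LHS = 36, RHS = 36 → holds
(6, 6): LHS = 0, RHS = 0 → holds

5 of 6 pairs satisfy the claim.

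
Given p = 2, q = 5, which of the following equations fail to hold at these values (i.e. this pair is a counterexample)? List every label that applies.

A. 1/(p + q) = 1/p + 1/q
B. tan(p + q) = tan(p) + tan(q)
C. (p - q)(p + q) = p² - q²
A, B

Evaluating each claim at the given values:
A. LHS = 1/7, RHS = 7/10 → fails here (LHS ≠ RHS)
B. LHS = tan(7) ≈ 0.8714, RHS = tan(5) + tan(2) ≈ -5.566 → fails here (LHS ≠ RHS)
C. LHS = -21, RHS = -21 → holds here (LHS = RHS)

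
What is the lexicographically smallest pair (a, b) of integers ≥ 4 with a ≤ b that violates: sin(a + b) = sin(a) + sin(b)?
Substituting (4, 4) into the claim:
LHS = sin(4 + 4) = sin(8) ≈ 0.9894
RHS = sin(4) + sin(4) = 2·sin(4) ≈ -1.514

Since LHS ≠ RHS, this pair disproves the claim, and no lexicographically smaller pair (a ≤ b, integers ≥ 4) does.

For instance (5, 8) is also a counterexample (LHS = sin(13) ≈ 0.4202, RHS = sin(5) + sin(8) ≈ 0.03043), but it's lexicographically larger.

Answer: (a, b) = (4, 4)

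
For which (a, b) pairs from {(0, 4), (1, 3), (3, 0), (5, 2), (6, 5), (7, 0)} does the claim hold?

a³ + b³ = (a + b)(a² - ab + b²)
Testing each pair:
(0, 4): LHS = 64, RHS = 64 → holds
(1, 3): LHS = 28, RHS = 28 → holds
(3, 0): LHS = 27, RHS = 27 → holds
(5, 2): LHS = 133, RHS = 133 → holds
(6, 5): LHS = 341, RHS = 341 → holds
(7, 0): LHS = 343, RHS = 343 → holds

Every pair satisfies the claim.

Answer: All pairs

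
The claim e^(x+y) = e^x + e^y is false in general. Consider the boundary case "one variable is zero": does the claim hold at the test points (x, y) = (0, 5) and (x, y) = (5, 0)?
At (0, 5): LHS = e^5 ≈ 148.4 ≠ RHS = 1 + e^5 ≈ 149.4
At (5, 0): LHS = e^5 ≈ 148.4 ≠ RHS = 1 + e^5 ≈ 149.4

Answer: No, fails at both test points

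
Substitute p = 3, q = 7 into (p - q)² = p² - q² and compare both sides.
LHS = (3 - 7)² = 16
RHS = 3² - 7² = -40

LHS ≠ RHS, so the equation does not hold here.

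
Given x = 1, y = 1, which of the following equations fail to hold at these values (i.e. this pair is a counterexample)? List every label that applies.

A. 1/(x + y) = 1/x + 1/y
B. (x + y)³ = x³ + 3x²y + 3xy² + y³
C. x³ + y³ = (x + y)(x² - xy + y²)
Evaluating each claim at the given values:
A. LHS = 1/2, RHS = 2 → fails here (LHS ≠ RHS)
B. LHS = 8, RHS = 8 → holds here (LHS = RHS)
C. LHS = 2, RHS = 2 → holds here (LHS = RHS)

Answer: A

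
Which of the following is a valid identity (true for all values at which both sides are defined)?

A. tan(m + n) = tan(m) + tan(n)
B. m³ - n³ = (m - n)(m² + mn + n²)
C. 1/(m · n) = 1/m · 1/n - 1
A: fails at (2, 5) — LHS = tan(7) ≈ 0.8714, RHS = tan(5) + tan(2) ≈ -5.566.
B: holds — e.g. at (1, 1), both sides equal 0.
C: fails at (2, 7) — LHS = 1/14, RHS = -13/14.

Answer: B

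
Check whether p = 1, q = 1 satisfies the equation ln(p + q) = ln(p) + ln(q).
Fails

Substituting p = 1, q = 1:

LHS = ln(1 + 1) = ln(2) ≈ 0.6931
RHS = ln(1) + ln(1) = 0

LHS ≠ RHS, so the equation does not hold at this point.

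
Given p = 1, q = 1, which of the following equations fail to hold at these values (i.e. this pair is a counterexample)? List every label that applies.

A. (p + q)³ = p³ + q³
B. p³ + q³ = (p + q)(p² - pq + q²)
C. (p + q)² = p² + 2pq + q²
A

Evaluating each claim at the given values:
A. LHS = 8, RHS = 2 → fails here (LHS ≠ RHS)
B. LHS = 2, RHS = 2 → holds here (LHS = RHS)
C. LHS = 4, RHS = 4 → holds here (LHS = RHS)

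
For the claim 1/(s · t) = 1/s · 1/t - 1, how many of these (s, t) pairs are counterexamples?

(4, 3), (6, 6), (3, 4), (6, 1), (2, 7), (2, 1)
Testing each pair:
(4, 3): LHS = 1/12, RHS = -11/12 → counterexample
(6, 6): LHS = 1/36, RHS = -35/36 → counterexample
(3, 4): LHS = 1/12, RHS = -11/12 → counterexample
(6, 1): LHS = 1/6, RHS = -5/6 → counterexample
(2, 7): LHS = 1/14, RHS = -13/14 → counterexample
(2, 1): LHS = 1/2, RHS = -1/2 → counterexample

That makes 6 counterexamples.

Answer: 6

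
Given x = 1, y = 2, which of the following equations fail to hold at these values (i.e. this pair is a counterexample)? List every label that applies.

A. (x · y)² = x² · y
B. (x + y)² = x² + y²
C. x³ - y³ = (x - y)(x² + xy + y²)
Evaluating each claim at the given values:
A. LHS = 4, RHS = 2 → fails here (LHS ≠ RHS)
B. LHS = 9, RHS = 5 → fails here (LHS ≠ RHS)
C. LHS = -7, RHS = -7 → holds here (LHS = RHS)

Answer: A, B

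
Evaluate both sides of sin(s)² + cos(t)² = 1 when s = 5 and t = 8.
LHS = sin(5)² + cos(8)² ≈ 0.9407
RHS = 1

LHS ≠ RHS (they differ by about 0.05929), so the equation does not hold here.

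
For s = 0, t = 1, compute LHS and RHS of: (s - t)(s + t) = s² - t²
LHS = (0 - 1)(0 + 1) = -1
RHS = 0² - 1² = -1

LHS = RHS: the two sides agree.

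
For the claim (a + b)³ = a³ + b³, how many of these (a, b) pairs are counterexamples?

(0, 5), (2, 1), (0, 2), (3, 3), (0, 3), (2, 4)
3

Testing each pair:
(0, 5): LHS = 125, RHS = 125 → satisfies claim
(2, 1): LHS = 27, RHS = 9 → counterexample
(0, 2): LHS = 8, RHS = 8 → satisfies claim
(3, 3): LHS = 216, RHS = 54 → counterexample
(0, 3): LHS = 27, RHS = 27 → satisfies claim
(2, 4): LHS = 216, RHS = 72 → counterexample

That makes 3 counterexamples.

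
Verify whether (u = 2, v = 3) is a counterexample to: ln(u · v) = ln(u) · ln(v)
Substituting u = 2, v = 3:
LHS = ln(2 · 3) = ln(6) ≈ 1.792
RHS = ln(2) · ln(3) ≈ 0.7615

Since LHS ≠ RHS, this pair disproves the claim.

Answer: Yes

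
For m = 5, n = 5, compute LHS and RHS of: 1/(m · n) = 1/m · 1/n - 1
LHS = 1/(5 · 5) = 1/25
RHS = 1/5 · 1/5 - 1 = -24/25

LHS ≠ RHS, so the equation does not hold here.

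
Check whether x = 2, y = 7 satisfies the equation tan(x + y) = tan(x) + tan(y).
Substituting x = 2, y = 7:

LHS = tan(2 + 7) = tan(9) ≈ -0.4523
RHS = tan(2) + tan(7) ≈ -1.314

LHS ≠ RHS, so the equation does not hold at this point.

Answer: Fails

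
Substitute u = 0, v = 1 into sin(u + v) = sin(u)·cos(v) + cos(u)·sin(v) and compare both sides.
LHS = sin(0 + 1) = sin(1) ≈ 0.8415
RHS = sin(0)·cos(1) + cos(0)·sin(1) = sin(1) ≈ 0.8415

LHS = RHS: the two sides agree.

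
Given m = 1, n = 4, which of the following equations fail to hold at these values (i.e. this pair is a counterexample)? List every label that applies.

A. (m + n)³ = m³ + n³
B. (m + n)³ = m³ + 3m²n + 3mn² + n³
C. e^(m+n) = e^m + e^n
A, C

Evaluating each claim at the given values:
A. LHS = 125, RHS = 65 → fails here (LHS ≠ RHS)
B. LHS = 125, RHS = 125 → holds here (LHS = RHS)
C. LHS = e^5 ≈ 148.4, RHS = e + e^4 ≈ 57.32 → fails here (LHS ≠ RHS)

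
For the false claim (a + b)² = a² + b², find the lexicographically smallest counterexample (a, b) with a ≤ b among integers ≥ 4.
(a, b) = (4, 4)

Substituting (4, 4) into the claim:
LHS = (4 + 4)² = 64
RHS = 4² + 4² = 32

Since LHS ≠ RHS, this pair disproves the claim, and no lexicographically smaller pair (a ≤ b, integers ≥ 4) does.

For instance (4, 5) is also a counterexample (LHS = 81, RHS = 41), but it's lexicographically larger.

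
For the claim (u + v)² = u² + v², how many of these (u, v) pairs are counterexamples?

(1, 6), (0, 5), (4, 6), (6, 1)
Testing each pair:
(1, 6): LHS = 49, RHS = 37 → counterexample
(0, 5): LHS = 25, RHS = 25 → satisfies claim
(4, 6): LHS = 100, RHS = 52 → counterexample
(6, 1): LHS = 49, RHS = 37 → counterexample

That makes 3 counterexamples.

Answer: 3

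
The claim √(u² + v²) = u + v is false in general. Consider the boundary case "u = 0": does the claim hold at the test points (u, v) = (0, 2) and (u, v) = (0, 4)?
Yes, holds at both test points

At (0, 2): LHS = 2, RHS = 2 → equal
At (0, 4): LHS = 4, RHS = 4 → equal

So the claim does hold at both of these boundary points, even though it is not an identity.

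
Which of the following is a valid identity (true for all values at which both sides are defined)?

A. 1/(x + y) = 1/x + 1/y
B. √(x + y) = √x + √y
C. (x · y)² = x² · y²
A: fails at (3, 7) — LHS = 1/10, RHS = 10/21.
B: fails at (4, 5) — LHS = 3, RHS = 2 + √(5) ≈ 4.236.
C: holds — e.g. at (1, 4), both sides equal 16.

Answer: C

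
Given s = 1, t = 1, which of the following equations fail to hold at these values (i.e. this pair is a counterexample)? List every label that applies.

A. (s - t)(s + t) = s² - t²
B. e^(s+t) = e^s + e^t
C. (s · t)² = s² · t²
B

Evaluating each claim at the given values:
A. LHS = 0, RHS = 0 → holds here (LHS = RHS)
B. LHS = e^2 ≈ 7.389, RHS = 2·e ≈ 5.437 → fails here (LHS ≠ RHS)
C. LHS = 1, RHS = 1 → holds here (LHS = RHS)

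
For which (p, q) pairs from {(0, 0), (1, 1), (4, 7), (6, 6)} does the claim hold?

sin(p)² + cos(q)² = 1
Testing each pair:
(0, 0): LHS = 1, RHS = 1 → holds
(1, 1): LHS = cos(1)² + sin(1)² = 1, RHS = 1 → holds
(4, 7): LHS = cos(7)² + sin(4)² ≈ 1.141, RHS = 1 → fails
(6, 6): LHS = sin(6)² + cos(6)² = 1, RHS = 1 → holds

3 of 4 pairs satisfy the claim.

Answer: (0, 0), (1, 1), (6, 6)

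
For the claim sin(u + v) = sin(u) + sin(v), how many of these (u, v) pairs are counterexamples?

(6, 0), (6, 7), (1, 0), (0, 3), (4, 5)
Testing each pair:
(6, 0): LHS = sin(6) ≈ -0.2794, RHS = sin(6) ≈ -0.2794 → satisfies claim
(6, 7): LHS = sin(13) ≈ 0.4202, RHS = sin(6) + sin(7) ≈ 0.3776 → counterexample
(1, 0): LHS = sin(1) ≈ 0.8415, RHS = sin(1) ≈ 0.8415 → satisfies claim
(0, 3): LHS = sin(3) ≈ 0.1411, RHS = sin(3) ≈ 0.1411 → satisfies claim
(4, 5): LHS = sin(9) ≈ 0.4121, RHS = sin(5) + sin(4) ≈ -1.716 → counterexample

That makes 2 counterexamples.

Answer: 2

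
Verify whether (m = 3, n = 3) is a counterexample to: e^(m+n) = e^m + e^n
Substituting m = 3, n = 3:
LHS = e^(3+3) = e^6 ≈ 403.4
RHS = e^3 + e^3 = 2·e^3 ≈ 40.17

Since LHS ≠ RHS, this pair disproves the claim.

Answer: Yes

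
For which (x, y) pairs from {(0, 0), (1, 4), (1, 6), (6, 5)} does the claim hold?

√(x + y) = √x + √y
Testing each pair:
(0, 0): LHS = 0, RHS = 0 → holds
(1, 4): LHS = √(5) ≈ 2.236, RHS = 3 → fails
(1, 6): LHS = √(7) ≈ 2.646, RHS = 1 + √(6) ≈ 3.449 → fails
(6, 5): LHS = √(11) ≈ 3.317, RHS = √(5) + √(6) ≈ 4.686 → fails

1 of 4 pairs satisfies the claim.

Answer: (0, 0)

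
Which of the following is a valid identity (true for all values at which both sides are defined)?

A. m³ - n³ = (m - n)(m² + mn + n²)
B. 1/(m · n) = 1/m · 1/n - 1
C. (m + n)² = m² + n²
A: holds — e.g. at (2, 7), both sides equal -335.
B: fails at (1, 2) — LHS = 1/2, RHS = -1/2.
C: fails at (1, 2) — LHS = 9, RHS = 5.

Answer: A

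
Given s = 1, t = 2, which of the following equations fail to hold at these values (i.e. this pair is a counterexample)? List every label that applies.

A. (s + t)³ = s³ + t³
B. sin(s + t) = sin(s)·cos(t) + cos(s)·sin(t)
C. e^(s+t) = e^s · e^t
A

Evaluating each claim at the given values:
A. LHS = 27, RHS = 9 → fails here (LHS ≠ RHS)
B. LHS = sin(3) ≈ 0.1411, RHS = sin(1)·cos(2) + sin(2)·cos(1) ≈ 0.1411 → holds here (LHS = RHS)
C. LHS = e^3 ≈ 20.09, RHS = e^3 ≈ 20.09 → holds here (LHS = RHS)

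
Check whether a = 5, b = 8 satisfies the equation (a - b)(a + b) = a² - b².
Holds

Substituting a = 5, b = 8:

LHS = (5 - 8)(5 + 8) = -39
RHS = 5² - 8² = -39

LHS = RHS, so the equation holds at this point.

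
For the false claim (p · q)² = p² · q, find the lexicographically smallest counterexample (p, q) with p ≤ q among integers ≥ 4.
Substituting (4, 4) into the claim:
LHS = (4 · 4)² = 256
RHS = 4² · 4 = 64

Since LHS ≠ RHS, this pair disproves the claim, and no lexicographically smaller pair (p ≤ q, integers ≥ 4) does.

For instance (7, 10) is also a counterexample (LHS = 4900, RHS = 490), but it's lexicographically larger.

Answer: (p, q) = (4, 4)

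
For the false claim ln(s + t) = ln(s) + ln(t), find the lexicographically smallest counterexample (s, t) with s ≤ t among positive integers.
Substituting (1, 1) into the claim:
LHS = ln(1 + 1) = ln(2) ≈ 0.6931
RHS = ln(1) + ln(1) = 0

Since LHS ≠ RHS, this pair disproves the claim, and no lexicographically smaller pair (s ≤ t, positive integers) does.

For instance (3, 8) is also a counterexample (LHS = ln(11) ≈ 2.398, RHS = ln(3) + ln(8) ≈ 3.178), but it's lexicographically larger.

Answer: (s, t) = (1, 1)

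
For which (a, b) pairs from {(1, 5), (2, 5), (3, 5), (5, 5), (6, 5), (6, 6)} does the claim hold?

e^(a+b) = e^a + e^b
Testing each pair:
(1, 5): LHS = e^6 ≈ 403.4, RHS = e + e^5 ≈ 151.1 → fails
(2, 5): LHS = e^7 ≈ 1097, RHS = e^2 + e^5 ≈ 155.8 → fails
(3, 5): LHS = e^8 ≈ 2981, RHS = e^3 + e^5 ≈ 168.5 → fails
(5, 5): LHS = e^10 ≈ 22026.5, RHS = 2·e^5 ≈ 296.8 → fails
(6, 5): LHS = e^11 ≈ 59874.1, RHS = e^5 + e^6 ≈ 551.8 → fails
(6, 6): LHS = e^12 ≈ 162754.8, RHS = 2·e^6 ≈ 806.9 → fails

No pair satisfies the claim.

Answer: None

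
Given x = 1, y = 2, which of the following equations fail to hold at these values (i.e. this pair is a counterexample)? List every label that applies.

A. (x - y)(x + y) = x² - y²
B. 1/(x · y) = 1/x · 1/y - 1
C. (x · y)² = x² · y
B, C

Evaluating each claim at the given values:
A. LHS = -3, RHS = -3 → holds here (LHS = RHS)
B. LHS = 1/2, RHS = -1/2 → fails here (LHS ≠ RHS)
C. LHS = 4, RHS = 2 → fails here (LHS ≠ RHS)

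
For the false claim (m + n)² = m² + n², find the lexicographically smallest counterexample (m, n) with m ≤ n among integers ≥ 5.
(m, n) = (5, 5)

Substituting (5, 5) into the claim:
LHS = (5 + 5)² = 100
RHS = 5² + 5² = 50

Since LHS ≠ RHS, this pair disproves the claim, and no lexicographically smaller pair (m ≤ n, integers ≥ 5) does.

For instance (6, 8) is also a counterexample (LHS = 196, RHS = 100), but it's lexicographically larger.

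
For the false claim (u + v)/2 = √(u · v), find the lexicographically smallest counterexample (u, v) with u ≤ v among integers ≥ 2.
Substituting (2, 3) into the claim:
LHS = (2 + 3)/2 = 5/2
RHS = √(2 · 3) = √(6) ≈ 2.449

Since LHS ≠ RHS, this pair disproves the claim, and no lexicographically smaller pair (u ≤ v, integers ≥ 2) does.

For instance (3, 9) is also a counterexample (LHS = 6, RHS = 3·√(3) ≈ 5.196), but it's lexicographically larger.

Answer: (u, v) = (2, 3)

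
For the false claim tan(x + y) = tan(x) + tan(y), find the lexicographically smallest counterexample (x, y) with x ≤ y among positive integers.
(x, y) = (1, 1)

Substituting (1, 1) into the claim:
LHS = tan(1 + 1) = tan(2) ≈ -2.185
RHS = tan(1) + tan(1) = 2·tan(1) ≈ 3.115

Since LHS ≠ RHS, this pair disproves the claim, and no lexicographically smaller pair (x ≤ y, positive integers) does.

For instance (2, 7) is also a counterexample (LHS = tan(9) ≈ -0.4523, RHS = tan(2) + tan(7) ≈ -1.314), but it's lexicographically larger.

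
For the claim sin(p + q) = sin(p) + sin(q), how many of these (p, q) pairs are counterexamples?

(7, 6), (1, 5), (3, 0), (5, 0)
2

Testing each pair:
(7, 6): LHS = sin(13) ≈ 0.4202, RHS = sin(6) + sin(7) ≈ 0.3776 → counterexample
(1, 5): LHS = sin(6) ≈ -0.2794, RHS = sin(5) + sin(1) ≈ -0.1175 → counterexample
(3, 0): LHS = sin(3) ≈ 0.1411, RHS = sin(3) ≈ 0.1411 → satisfies claim
(5, 0): LHS = sin(5) ≈ -0.9589, RHS = sin(5) ≈ -0.9589 → satisfies claim

That makes 2 counterexamples.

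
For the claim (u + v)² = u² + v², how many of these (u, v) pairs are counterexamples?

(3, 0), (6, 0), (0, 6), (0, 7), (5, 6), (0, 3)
Testing each pair:
(3, 0): LHS = 9, RHS = 9 → satisfies claim
(6, 0): LHS = 36, RHS = 36 → satisfies claim
(0, 6): LHS = 36, RHS = 36 → satisfies claim
(0, 7): LHS = 49, RHS = 49 → satisfies claim
(5, 6): LHS = 121, RHS = 61 → counterexample
(0, 3): LHS = 9, RHS = 9 → satisfies claim

That makes 1 counterexample.

Answer: 1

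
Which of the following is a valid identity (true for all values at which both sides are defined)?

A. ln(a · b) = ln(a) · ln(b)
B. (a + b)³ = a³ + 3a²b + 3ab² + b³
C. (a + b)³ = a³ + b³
B

A: fails at (2, 3) — LHS = ln(6) ≈ 1.792, RHS = ln(2)·ln(3) ≈ 0.7615.
B: holds — e.g. at (1, 1), both sides equal 8.
C: fails at (1, 4) — LHS = 125, RHS = 65.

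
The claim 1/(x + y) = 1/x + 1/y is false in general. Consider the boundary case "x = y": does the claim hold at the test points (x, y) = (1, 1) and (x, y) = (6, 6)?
At (1, 1): LHS = 1/2 ≠ RHS = 2
At (6, 6): LHS = 1/12 ≠ RHS = 1/3

Answer: No, fails at both test points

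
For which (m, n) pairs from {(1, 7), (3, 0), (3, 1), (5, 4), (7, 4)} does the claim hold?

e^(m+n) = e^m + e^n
Testing each pair:
(1, 7): LHS = e^8 ≈ 2981, RHS = e + e^7 ≈ 1099 → fails
(3, 0): LHS = e^3 ≈ 20.09, RHS = 1 + e^3 ≈ 21.09 → fails
(3, 1): LHS = e^4 ≈ 54.6, RHS = e + e^3 ≈ 22.8 → fails
(5, 4): LHS = e^9 ≈ 8103, RHS = e^4 + e^5 ≈ 203 → fails
(7, 4): LHS = e^11 ≈ 59874.1, RHS = e^4 + e^7 ≈ 1151 → fails

No pair satisfies the claim.

Answer: None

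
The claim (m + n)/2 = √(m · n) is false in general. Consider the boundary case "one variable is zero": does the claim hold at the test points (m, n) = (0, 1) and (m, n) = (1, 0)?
At (0, 1): LHS = 1/2 ≠ RHS = 0
At (1, 0): LHS = 1/2 ≠ RHS = 0

Answer: No, fails at both test points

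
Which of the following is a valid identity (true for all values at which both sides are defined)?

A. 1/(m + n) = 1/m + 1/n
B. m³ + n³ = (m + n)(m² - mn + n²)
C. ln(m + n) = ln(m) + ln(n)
B

A: fails at (2, 3) — LHS = 1/5, RHS = 5/6.
B: holds — e.g. at (4, 4), both sides equal 128.
C: fails at (1, 5) — LHS = ln(6) ≈ 1.792, RHS = ln(5) ≈ 1.609.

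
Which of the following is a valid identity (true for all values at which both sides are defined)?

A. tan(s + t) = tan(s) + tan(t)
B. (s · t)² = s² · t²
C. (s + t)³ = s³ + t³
B

A: fails at (1, 2) — LHS = tan(3) ≈ -0.1425, RHS = tan(2) + tan(1) ≈ -0.6276.
B: holds — e.g. at (2, 3), both sides equal 36.
C: fails at (1, 5) — LHS = 216, RHS = 126.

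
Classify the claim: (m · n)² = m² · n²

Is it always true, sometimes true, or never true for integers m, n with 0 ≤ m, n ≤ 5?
Always true

The identity holds for every pair in the range. For instance at (m, n) = (2, 2): both sides equal 16.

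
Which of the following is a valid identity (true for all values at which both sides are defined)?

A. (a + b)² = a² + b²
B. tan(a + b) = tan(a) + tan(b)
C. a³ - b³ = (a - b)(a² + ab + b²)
A: fails at (1, 5) — LHS = 36, RHS = 26.
B: fails at (6, 7) — LHS = tan(13) ≈ 0.463, RHS = tan(6) + tan(7) ≈ 0.5804.
C: holds — e.g. at (3, 4), both sides equal -37.

Answer: C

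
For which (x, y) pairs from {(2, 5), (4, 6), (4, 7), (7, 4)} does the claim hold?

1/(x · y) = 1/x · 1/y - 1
None

Testing each pair:
(2, 5): LHS = 1/10, RHS = -9/10 → fails
(4, 6): LHS = 1/24, RHS = -23/24 → fails
(4, 7): LHS = 1/28, RHS = -27/28 → fails
(7, 4): LHS = 1/28, RHS = -27/28 → fails

No pair satisfies the claim.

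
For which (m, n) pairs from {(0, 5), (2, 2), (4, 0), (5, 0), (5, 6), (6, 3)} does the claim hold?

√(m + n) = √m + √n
Testing each pair:
(0, 5): LHS = √(5) ≈ 2.236, RHS = √(5) ≈ 2.236 → holds
(2, 2): LHS = 2, RHS = 2·√(2) ≈ 2.828 → fails
(4, 0): LHS = 2, RHS = 2 → holds
(5, 0): LHS = √(5) ≈ 2.236, RHS = √(5) ≈ 2.236 → holds
(5, 6): LHS = √(11) ≈ 3.317, RHS = √(5) + √(6) ≈ 4.686 → fails
(6, 3): LHS = 3, RHS = √(3) + √(6) ≈ 4.182 → fails

3 of 6 pairs satisfy the claim.

Answer: (0, 5), (4, 0), (5, 0)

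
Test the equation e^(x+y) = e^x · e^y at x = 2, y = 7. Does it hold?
Holds

Substituting x = 2, y = 7:

LHS = e^(2+7) = e^9 ≈ 8103
RHS = e^2 · e^7 = e^9 ≈ 8103

LHS = RHS, so the equation holds at this point.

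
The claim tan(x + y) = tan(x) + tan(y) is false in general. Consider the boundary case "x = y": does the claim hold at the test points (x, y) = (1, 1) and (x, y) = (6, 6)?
At (1, 1): LHS = tan(2) ≈ -2.185 ≠ RHS = 2·tan(1) ≈ 3.115
At (6, 6): LHS = tan(12) ≈ -0.6359 ≠ RHS = 2·tan(6) ≈ -0.582

Answer: No, fails at both test points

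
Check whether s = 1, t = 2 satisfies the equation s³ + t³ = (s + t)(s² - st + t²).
Holds

Substituting s = 1, t = 2:

LHS = 1³ + 2³ = 9
RHS = (1 + 2)(1² - 1·2 + 2²) = 9

LHS = RHS, so the equation holds at this point.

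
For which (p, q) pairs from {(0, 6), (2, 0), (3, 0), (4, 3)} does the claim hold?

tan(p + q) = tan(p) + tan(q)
Testing each pair:
(0, 6): LHS = tan(6) ≈ -0.291, RHS = tan(6) ≈ -0.291 → holds
(2, 0): LHS = tan(2) ≈ -2.185, RHS = tan(2) ≈ -2.185 → holds
(3, 0): LHS = tan(3) ≈ -0.1425, RHS = tan(3) ≈ -0.1425 → holds
(4, 3): LHS = tan(7) ≈ 0.8714, RHS = tan(3) + tan(4) ≈ 1.015 → fails

3 of 4 pairs satisfy the claim.

Answer: (0, 6), (2, 0), (3, 0)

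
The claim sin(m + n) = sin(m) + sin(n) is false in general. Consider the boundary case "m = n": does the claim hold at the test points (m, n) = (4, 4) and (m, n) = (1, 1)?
No, fails at both test points

At (4, 4): LHS = sin(8) ≈ 0.9894 ≠ RHS = 2·sin(4) ≈ -1.514
At (1, 1): LHS = sin(2) ≈ 0.9093 ≠ RHS = 2·sin(1) ≈ 1.683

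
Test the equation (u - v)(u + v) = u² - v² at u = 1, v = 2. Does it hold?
Holds

Substituting u = 1, v = 2:

LHS = (1 - 2)(1 + 2) = -3
RHS = 1² - 2² = -3

LHS = RHS, so the equation holds at this point.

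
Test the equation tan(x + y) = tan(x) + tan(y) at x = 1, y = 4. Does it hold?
Fails

Substituting x = 1, y = 4:

LHS = tan(1 + 4) = tan(5) ≈ -3.381
RHS = tan(1) + tan(4) ≈ 2.715

LHS ≠ RHS, so the equation does not hold at this point.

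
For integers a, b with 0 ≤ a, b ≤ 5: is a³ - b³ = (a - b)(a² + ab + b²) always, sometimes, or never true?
The identity holds for every pair in the range. For instance at (a, b) = (0, 0): both sides equal 0.

Answer: Always true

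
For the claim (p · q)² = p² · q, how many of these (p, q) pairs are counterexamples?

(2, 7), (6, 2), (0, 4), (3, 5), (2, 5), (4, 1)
4

Testing each pair:
(2, 7): LHS = 196, RHS = 28 → counterexample
(6, 2): LHS = 144, RHS = 72 → counterexample
(0, 4): LHS = 0, RHS = 0 → satisfies claim
(3, 5): LHS = 225, RHS = 45 → counterexample
(2, 5): LHS = 100, RHS = 20 → counterexample
(4, 1): LHS = 16, RHS = 16 → satisfies claim

That makes 4 counterexamples.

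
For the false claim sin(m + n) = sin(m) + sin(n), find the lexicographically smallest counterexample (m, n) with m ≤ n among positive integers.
(m, n) = (1, 1)

Substituting (1, 1) into the claim:
LHS = sin(1 + 1) = sin(2) ≈ 0.9093
RHS = sin(1) + sin(1) = 2·sin(1) ≈ 1.683

Since LHS ≠ RHS, this pair disproves the claim, and no lexicographically smaller pair (m ≤ n, positive integers) does.

For instance (1, 3) is also a counterexample (LHS = sin(4) ≈ -0.7568, RHS = sin(3) + sin(1) ≈ 0.9826), but it's lexicographically larger.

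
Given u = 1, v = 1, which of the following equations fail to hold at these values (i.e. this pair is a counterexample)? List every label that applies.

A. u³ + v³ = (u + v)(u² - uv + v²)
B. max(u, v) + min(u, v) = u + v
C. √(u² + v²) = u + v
Evaluating each claim at the given values:
A. LHS = 2, RHS = 2 → holds here (LHS = RHS)
B. LHS = 2, RHS = 2 → holds here (LHS = RHS)
C. LHS = √(2) ≈ 1.414, RHS = 2 → fails here (LHS ≠ RHS)

Answer: C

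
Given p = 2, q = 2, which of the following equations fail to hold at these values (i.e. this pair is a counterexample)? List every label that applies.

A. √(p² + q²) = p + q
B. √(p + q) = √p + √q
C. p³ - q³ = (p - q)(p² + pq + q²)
Evaluating each claim at the given values:
A. LHS = 2·√(2) ≈ 2.828, RHS = 4 → fails here (LHS ≠ RHS)
B. LHS = 2, RHS = 2·√(2) ≈ 2.828 → fails here (LHS ≠ RHS)
C. LHS = 0, RHS = 0 → holds here (LHS = RHS)

Answer: A, B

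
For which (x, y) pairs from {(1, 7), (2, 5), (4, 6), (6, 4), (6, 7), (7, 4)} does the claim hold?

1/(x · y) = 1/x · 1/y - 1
Testing each pair:
(1, 7): LHS = 1/7, RHS = -6/7 → fails
(2, 5): LHS = 1/10, RHS = -9/10 → fails
(4, 6): LHS = 1/24, RHS = -23/24 → fails
(6, 4): LHS = 1/24, RHS = -23/24 → fails
(6, 7): LHS = 1/42, RHS = -41/42 → fails
(7, 4): LHS = 1/28, RHS = -27/28 → fails

No pair satisfies the claim.

Answer: None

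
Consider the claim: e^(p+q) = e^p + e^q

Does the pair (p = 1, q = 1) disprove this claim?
Yes

Substituting p = 1, q = 1:
LHS = e^(1+1) = e^2 ≈ 7.389
RHS = e^1 + e^1 = 2·e ≈ 5.437

Since LHS ≠ RHS, this pair disproves the claim.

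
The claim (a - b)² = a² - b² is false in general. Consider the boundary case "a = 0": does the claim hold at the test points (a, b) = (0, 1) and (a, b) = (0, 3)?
At (0, 1): LHS = 1 ≠ RHS = -1
At (0, 3): LHS = 9 ≠ RHS = -9

Answer: No, fails at both test points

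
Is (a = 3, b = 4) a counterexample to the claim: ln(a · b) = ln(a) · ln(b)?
Yes

Substituting a = 3, b = 4:
LHS = ln(3 · 4) = ln(12) ≈ 2.485
RHS = ln(3) · ln(4) ≈ 1.523

Since LHS ≠ RHS, this pair disproves the claim.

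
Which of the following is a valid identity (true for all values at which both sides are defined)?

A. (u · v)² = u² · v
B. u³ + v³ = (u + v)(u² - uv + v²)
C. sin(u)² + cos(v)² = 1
A: fails at (1, 4) — LHS = 16, RHS = 4.
B: holds — e.g. at (2, 2), both sides equal 16.
C: fails at (2, 4) — LHS = cos(4)² + sin(2)² ≈ 1.254, RHS = 1.

Answer: B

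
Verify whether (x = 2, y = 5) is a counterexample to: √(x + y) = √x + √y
Yes

Substituting x = 2, y = 5:
LHS = √(2 + 5) = √(7) ≈ 2.646
RHS = √2 + √5 = √(2) + √(5) ≈ 3.65

Since LHS ≠ RHS, this pair disproves the claim.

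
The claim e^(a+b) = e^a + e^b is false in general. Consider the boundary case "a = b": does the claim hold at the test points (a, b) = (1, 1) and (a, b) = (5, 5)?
At (1, 1): LHS = e^2 ≈ 7.389 ≠ RHS = 2·e ≈ 5.437
At (5, 5): LHS = e^10 ≈ 22026.5 ≠ RHS = 2·e^5 ≈ 296.8

Answer: No, fails at both test points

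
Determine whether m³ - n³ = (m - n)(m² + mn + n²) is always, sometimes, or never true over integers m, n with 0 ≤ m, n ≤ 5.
Always true

The identity holds for every pair in the range. For instance at (m, n) = (3, 5): both sides equal -98.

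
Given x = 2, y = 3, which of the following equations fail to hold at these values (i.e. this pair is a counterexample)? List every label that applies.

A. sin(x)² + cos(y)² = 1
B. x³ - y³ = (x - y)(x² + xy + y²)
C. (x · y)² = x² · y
A, C

Evaluating each claim at the given values:
A. LHS = sin(2)² + cos(3)² ≈ 1.807, RHS = 1 → fails here (LHS ≠ RHS)
B. LHS = -19, RHS = -19 → holds here (LHS = RHS)
C. LHS = 36, RHS = 12 → fails here (LHS ≠ RHS)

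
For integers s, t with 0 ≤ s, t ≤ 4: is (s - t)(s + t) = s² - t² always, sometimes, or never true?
The identity holds for every pair in the range. For instance at (s, t) = (3, 2): both sides equal 5.

Answer: Always true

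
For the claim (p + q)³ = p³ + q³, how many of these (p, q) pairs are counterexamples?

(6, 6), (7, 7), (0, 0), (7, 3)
3

Testing each pair:
(6, 6): LHS = 1728, RHS = 432 → counterexample
(7, 7): LHS = 2744, RHS = 686 → counterexample
(0, 0): LHS = 0, RHS = 0 → satisfies claim
(7, 3): LHS = 1000, RHS = 370 → counterexample

That makes 3 counterexamples.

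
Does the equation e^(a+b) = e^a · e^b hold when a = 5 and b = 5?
Substituting a = 5, b = 5:

LHS = e^(5+5) = e^10 ≈ 22026.5
RHS = e^5 · e^5 = e^10 ≈ 22026.5

LHS = RHS, so the equation holds at this point.

Answer: Holds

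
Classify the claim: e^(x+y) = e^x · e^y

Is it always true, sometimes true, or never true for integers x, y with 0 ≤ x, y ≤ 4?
The identity holds for every pair in the range. For instance at (x, y) = (0, 0): both sides equal 1.

Answer: Always true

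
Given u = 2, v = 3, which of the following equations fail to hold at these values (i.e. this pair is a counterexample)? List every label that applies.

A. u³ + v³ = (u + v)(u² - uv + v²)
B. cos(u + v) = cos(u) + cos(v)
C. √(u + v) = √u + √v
B, C

Evaluating each claim at the given values:
A. LHS = 35, RHS = 35 → holds here (LHS = RHS)
B. LHS = cos(5) ≈ 0.2837, RHS = cos(3) + cos(2) ≈ -1.406 → fails here (LHS ≠ RHS)
C. LHS = √(5) ≈ 2.236, RHS = √(2) + √(3) ≈ 3.146 → fails here (LHS ≠ RHS)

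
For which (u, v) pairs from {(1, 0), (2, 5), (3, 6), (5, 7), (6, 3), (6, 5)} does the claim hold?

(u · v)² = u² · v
Testing each pair:
(1, 0): LHS = 0, RHS = 0 → holds
(2, 5): LHS = 100, RHS = 20 → fails
(3, 6): LHS = 324, RHS = 54 → fails
(5, 7): LHS = 1225, RHS = 175 → fails
(6, 3): LHS = 324, RHS = 108 → fails
(6, 5): LHS = 900, RHS = 180 → fails

1 of 6 pairs satisfies the claim.

Answer: (1, 0)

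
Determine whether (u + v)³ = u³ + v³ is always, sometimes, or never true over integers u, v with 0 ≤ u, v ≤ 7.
Sometimes true

It holds at (u, v) = (7, 0) (both sides equal 343), but fails at (u, v) = (2, 3) (LHS = 125, RHS = 35).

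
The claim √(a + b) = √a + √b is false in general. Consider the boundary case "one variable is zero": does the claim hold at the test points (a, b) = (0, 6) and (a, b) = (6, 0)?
At (0, 6): LHS = √(6) ≈ 2.449, RHS = √(6) ≈ 2.449 → equal
At (6, 0): LHS = √(6) ≈ 2.449, RHS = √(6) ≈ 2.449 → equal

So the claim does hold at both of these boundary points, even though it is not an identity.

Answer: Yes, holds at both test points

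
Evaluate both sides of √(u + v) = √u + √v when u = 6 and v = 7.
LHS = √(6 + 7) = √(13) ≈ 3.606
RHS = √6 + √7 = √(6) + √(7) ≈ 5.095

LHS ≠ RHS (they differ by about 1.49), so the equation does not hold here.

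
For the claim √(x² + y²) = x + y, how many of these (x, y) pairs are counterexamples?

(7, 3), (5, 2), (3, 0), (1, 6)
3

Testing each pair:
(7, 3): LHS = √(58) ≈ 7.616, RHS = 10 → counterexample
(5, 2): LHS = √(29) ≈ 5.385, RHS = 7 → counterexample
(3, 0): LHS = 3, RHS = 3 → satisfies claim
(1, 6): LHS = √(37) ≈ 6.083, RHS = 7 → counterexample

That makes 3 counterexamples.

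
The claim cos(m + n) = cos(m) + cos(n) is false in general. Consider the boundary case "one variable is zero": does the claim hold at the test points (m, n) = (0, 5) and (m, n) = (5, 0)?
At (0, 5): LHS = cos(5) ≈ 0.2837 ≠ RHS = cos(5) + 1 ≈ 1.284
At (5, 0): LHS = cos(5) ≈ 0.2837 ≠ RHS = cos(5) + 1 ≈ 1.284

Answer: No, fails at both test points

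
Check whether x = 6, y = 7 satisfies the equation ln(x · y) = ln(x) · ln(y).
Fails

Substituting x = 6, y = 7:

LHS = ln(6 · 7) = ln(42) ≈ 3.738
RHS = ln(6) · ln(7) ≈ 3.487

LHS ≠ RHS, so the equation does not hold at this point.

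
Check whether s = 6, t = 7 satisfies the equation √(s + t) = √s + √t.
Fails

Substituting s = 6, t = 7:

LHS = √(6 + 7) = √(13) ≈ 3.606
RHS = √6 + √7 = √(6) + √(7) ≈ 5.095

LHS ≠ RHS, so the equation does not hold at this point.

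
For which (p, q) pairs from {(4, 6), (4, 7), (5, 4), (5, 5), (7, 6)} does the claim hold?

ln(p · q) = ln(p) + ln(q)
Testing each pair:
(4, 6): LHS = ln(24) ≈ 3.178, RHS = ln(4) + ln(6) ≈ 3.178 → holds
(4, 7): LHS = ln(28) ≈ 3.332, RHS = ln(4) + ln(7) ≈ 3.332 → holds
(5, 4): LHS = ln(20) ≈ 2.996, RHS = ln(4) + ln(5) ≈ 2.996 → holds
(5, 5): LHS = ln(25) ≈ 3.219, RHS = 2·ln(5) ≈ 3.219 → holds
(7, 6): LHS = ln(42) ≈ 3.738, RHS = ln(6) + ln(7) ≈ 3.738 → holds

Every pair satisfies the claim.

Answer: All pairs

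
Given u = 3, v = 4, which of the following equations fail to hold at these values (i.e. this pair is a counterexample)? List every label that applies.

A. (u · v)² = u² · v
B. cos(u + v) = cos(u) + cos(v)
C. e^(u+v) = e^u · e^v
Evaluating each claim at the given values:
A. LHS = 144, RHS = 36 → fails here (LHS ≠ RHS)
B. LHS = cos(7) ≈ 0.7539, RHS = cos(3) + cos(4) ≈ -1.644 → fails here (LHS ≠ RHS)
C. LHS = e^7 ≈ 1097, RHS = e^7 ≈ 1097 → holds here (LHS = RHS)

Answer: A, B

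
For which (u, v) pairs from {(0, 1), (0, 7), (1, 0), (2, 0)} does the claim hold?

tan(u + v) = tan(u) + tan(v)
All pairs

Testing each pair:
(0, 1): LHS = tan(1) ≈ 1.557, RHS = tan(1) ≈ 1.557 → holds
(0, 7): LHS = tan(7) ≈ 0.8714, RHS = tan(7) ≈ 0.8714 → holds
(1, 0): LHS = tan(1) ≈ 1.557, RHS = tan(1) ≈ 1.557 → holds
(2, 0): LHS = tan(2) ≈ -2.185, RHS = tan(2) ≈ -2.185 → holds

Every pair satisfies the claim.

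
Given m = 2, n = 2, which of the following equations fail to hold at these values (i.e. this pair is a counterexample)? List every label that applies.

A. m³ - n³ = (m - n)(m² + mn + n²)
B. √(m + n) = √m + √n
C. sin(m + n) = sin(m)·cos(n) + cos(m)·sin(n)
B

Evaluating each claim at the given values:
A. LHS = 0, RHS = 0 → holds here (LHS = RHS)
B. LHS = 2, RHS = 2·√(2) ≈ 2.828 → fails here (LHS ≠ RHS)
C. LHS = sin(4) ≈ -0.7568, RHS = 2·sin(2)·cos(2) ≈ -0.7568 → holds here (LHS = RHS)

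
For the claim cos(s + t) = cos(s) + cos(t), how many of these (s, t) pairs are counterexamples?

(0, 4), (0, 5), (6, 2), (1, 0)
4

Testing each pair:
(0, 4): LHS = cos(4) ≈ -0.6536, RHS = cos(4) + 1 ≈ 0.3464 → counterexample
(0, 5): LHS = cos(5) ≈ 0.2837, RHS = cos(5) + 1 ≈ 1.284 → counterexample
(6, 2): LHS = cos(8) ≈ -0.1455, RHS = cos(2) + cos(6) ≈ 0.544 → counterexample
(1, 0): LHS = cos(1) ≈ 0.5403, RHS = cos(1) + 1 ≈ 1.54 → counterexample

That makes 4 counterexamples.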